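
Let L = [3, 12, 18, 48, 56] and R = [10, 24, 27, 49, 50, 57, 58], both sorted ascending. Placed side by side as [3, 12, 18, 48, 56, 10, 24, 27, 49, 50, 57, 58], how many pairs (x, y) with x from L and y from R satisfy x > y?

Count, for every r in R, how many entries of L exceed r:
r = 10: 12, 18, 48, 56 → 4
r = 24: 48, 56 → 2
r = 27: 48, 56 → 2
r = 49: 56 → 1
r = 50: 56 → 1
r = 57: none → 0
r = 58: none → 0
Cross-inversions: 4 + 2 + 2 + 1 + 1 + 0 + 0 = 10

10 cross-inversions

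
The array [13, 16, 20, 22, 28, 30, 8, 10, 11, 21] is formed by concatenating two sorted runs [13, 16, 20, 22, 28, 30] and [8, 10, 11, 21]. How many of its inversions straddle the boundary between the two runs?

Take each right-half value and tally the left-half values above it:
r = 8: 13, 16, 20, 22, 28, 30 → 6
r = 10: 13, 16, 20, 22, 28, 30 → 6
r = 11: 13, 16, 20, 22, 28, 30 → 6
r = 21: 22, 28, 30 → 3
Cross-inversions: 6 + 6 + 6 + 3 = 21

21 cross-inversions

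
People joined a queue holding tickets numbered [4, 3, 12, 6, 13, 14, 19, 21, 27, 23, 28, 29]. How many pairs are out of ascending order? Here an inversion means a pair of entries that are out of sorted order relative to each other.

3

Element-by-element contributions:
4 → 3 → 1
3 → none → 0
12 → 6 → 1
6 → none → 0
13 → none → 0
14 → none → 0
19 → none → 0
21 → none → 0
27 → 23 → 1
23 → none → 0
28 → none → 0
29 → none → 0
Sum: 1 + 0 + 1 + 0 + 0 + 0 + 0 + 0 + 1 + 0 + 0 + 0 = 3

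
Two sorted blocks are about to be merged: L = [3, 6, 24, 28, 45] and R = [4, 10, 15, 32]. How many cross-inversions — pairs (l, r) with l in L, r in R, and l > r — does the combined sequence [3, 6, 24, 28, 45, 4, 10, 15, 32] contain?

Count, for every r in R, how many entries of L exceed r:
r = 4: 6, 24, 28, 45 → 4
r = 10: 24, 28, 45 → 3
r = 15: 24, 28, 45 → 3
r = 32: 45 → 1
Cross-inversions: 4 + 3 + 3 + 1 = 11

11 split inversions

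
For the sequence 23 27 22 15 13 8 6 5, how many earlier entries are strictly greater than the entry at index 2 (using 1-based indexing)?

The element at index 2 is 27.
Elements before it: 23
None of them are larger than 27.

0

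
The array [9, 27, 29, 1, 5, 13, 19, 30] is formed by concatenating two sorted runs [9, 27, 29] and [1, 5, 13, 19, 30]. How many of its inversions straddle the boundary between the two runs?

10 split inversions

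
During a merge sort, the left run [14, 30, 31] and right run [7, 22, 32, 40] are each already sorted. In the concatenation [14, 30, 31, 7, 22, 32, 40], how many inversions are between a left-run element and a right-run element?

5

For each element r of the right run, count left-run elements greater than r:
r = 7: 14, 30, 31 → 3
r = 22: 30, 31 → 2
r = 32: none → 0
r = 40: none → 0
Cross-inversions: 3 + 2 + 0 + 0 = 5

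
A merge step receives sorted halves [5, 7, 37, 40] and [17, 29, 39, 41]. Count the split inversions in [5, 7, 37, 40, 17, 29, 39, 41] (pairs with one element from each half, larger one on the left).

For each element r of the right run, count left-run elements greater than r:
r = 17: 37, 40 → 2
r = 29: 37, 40 → 2
r = 39: 40 → 1
r = 41: none → 0
Cross-inversions: 2 + 2 + 1 + 0 = 5

Split inversions: 5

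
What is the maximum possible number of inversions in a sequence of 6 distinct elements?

15

The maximum occurs when the array is in strictly decreasing order: every one of the C(6, 2) pairs is inverted.
C(6, 2) = 6·5/2 = 15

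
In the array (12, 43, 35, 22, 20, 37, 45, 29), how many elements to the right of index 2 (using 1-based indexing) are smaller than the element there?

The element at index 2 is 43.
Elements after it: 35, 22, 20, 37, 45, 29
Those smaller than 43: 35, 22, 20, 37, 29

5 such elements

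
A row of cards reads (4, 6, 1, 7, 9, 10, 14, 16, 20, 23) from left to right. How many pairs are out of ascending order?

2 inversions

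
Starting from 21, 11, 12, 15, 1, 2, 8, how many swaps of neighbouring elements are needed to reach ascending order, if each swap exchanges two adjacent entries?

15 swaps

Minimum adjacent swaps = number of inversions (each swap of adjacent out-of-order elements removes one inversion and no swap can remove more).
Count inversions — for each element, later elements that are smaller:
21: 11, 12, 15, 1, 2, 8 → 6
11: 1, 2, 8 → 3
12: 1, 2, 8 → 3
15: 1, 2, 8 → 3
1: none → 0
2: none → 0
8: none → 0
Total inversions: 6 + 3 + 3 + 3 + 0 + 0 + 0 = 15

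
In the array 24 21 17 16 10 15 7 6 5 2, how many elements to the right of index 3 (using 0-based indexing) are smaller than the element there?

The element at index 3 is 16.
Elements after it: 10, 15, 7, 6, 5, 2
Those smaller than 16: 10, 15, 7, 6, 5, 2

6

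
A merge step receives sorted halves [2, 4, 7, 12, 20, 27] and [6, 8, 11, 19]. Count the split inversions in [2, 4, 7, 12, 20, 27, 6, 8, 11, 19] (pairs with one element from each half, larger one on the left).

12 split inversions

Take each right-half value and tally the left-half values above it:
r = 6: 7, 12, 20, 27 → 4
r = 8: 12, 20, 27 → 3
r = 11: 12, 20, 27 → 3
r = 19: 20, 27 → 2
Cross-inversions: 4 + 3 + 3 + 2 = 12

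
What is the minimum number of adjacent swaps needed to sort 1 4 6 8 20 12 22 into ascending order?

1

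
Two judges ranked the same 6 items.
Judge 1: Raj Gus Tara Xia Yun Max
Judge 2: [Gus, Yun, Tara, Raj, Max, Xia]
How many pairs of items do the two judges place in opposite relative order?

Assign each item its position (1..6) in the first ordering, then rewrite the second ordering as that position sequence:
positions: Raj→1, Gus→2, Tara→3, Xia→4, Yun→5, Max→6
second ordering as positions: [2, 5, 3, 1, 6, 4]
Discordant pairs = inversions in this position sequence.
2: 1 → 1
5: 3, 1, 4 → 3
3: 1 → 1
1: 0
6: 4 → 1
4: 0
Total: 1 + 3 + 1 + 0 + 1 + 0 = 6

6 discordant pairs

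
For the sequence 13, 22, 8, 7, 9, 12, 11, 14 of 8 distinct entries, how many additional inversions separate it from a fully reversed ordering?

Maximum inversions for 8 distinct elements is C(8, 2) = 8·7/2 = 28.
Current inversions — for each element, count later smaller elements:
13: 5
22: 6
8: 1
7: 0
9: 0
12: 1
11: 0
14: 0
Current total: 5 + 6 + 1 + 0 + 0 + 1 + 0 + 0 = 13
Shortfall: 28 − 13 = 15

15 inversions short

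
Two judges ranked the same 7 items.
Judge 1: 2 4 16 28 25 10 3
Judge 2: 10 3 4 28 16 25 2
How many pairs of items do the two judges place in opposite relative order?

15

Assign each item its position (1..7) in the first ordering, then rewrite the second ordering as that position sequence:
positions: 2→1, 4→2, 16→3, 28→4, 25→5, 10→6, 3→7
second ordering as positions: [6, 7, 2, 4, 3, 5, 1]
Discordant pairs = inversions in this position sequence.
6: 2, 4, 3, 5, 1 → 5
7: 2, 4, 3, 5, 1 → 5
2: 1 → 1
4: 3, 1 → 2
3: 1 → 1
5: 1 → 1
1: 0
Total: 5 + 5 + 1 + 2 + 1 + 1 + 0 = 15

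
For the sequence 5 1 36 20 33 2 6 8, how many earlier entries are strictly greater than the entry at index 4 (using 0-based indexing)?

The element at index 4 is 33.
Elements before it: 5, 1, 36, 20
Those larger than 33: 36

1 such element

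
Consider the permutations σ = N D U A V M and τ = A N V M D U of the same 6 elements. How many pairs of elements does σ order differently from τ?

Assign each item its position (1..6) in the first ordering, then rewrite the second ordering as that position sequence:
positions: N→1, D→2, U→3, A→4, V→5, M→6
second ordering as positions: [4, 1, 5, 6, 2, 3]
Discordant pairs = inversions in this position sequence.
4: 1, 2, 3 → 3
1: 0
5: 2, 3 → 2
6: 2, 3 → 2
2: 0
3: 0
Total: 3 + 0 + 2 + 2 + 0 + 0 = 7

There are 7 discordant pairs.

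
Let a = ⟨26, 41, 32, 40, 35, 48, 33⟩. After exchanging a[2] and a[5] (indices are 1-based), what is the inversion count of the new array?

5

Positions 2 and 5 hold 41 and 35; after swapping, the array is [26, 35, 32, 40, 41, 48, 33].
Element-by-element contributions:
26 → none → 0
35 → 32, 33 → 2
32 → none → 0
40 → 33 → 1
41 → 33 → 1
48 → 33 → 1
33 → none → 0
Sum: 0 + 2 + 0 + 1 + 1 + 1 + 0 = 5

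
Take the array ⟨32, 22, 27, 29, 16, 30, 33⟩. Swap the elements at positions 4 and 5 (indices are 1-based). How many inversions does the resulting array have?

There are 7 inversions.

Positions 4 and 5 hold 29 and 16; after swapping, the array is [32, 22, 27, 16, 29, 30, 33].
Sweep left to right; for each value list the smaller values that follow it:
32 → 22, 27, 16, 29, 30 → 5
22 → 16 → 1
27 → 16 → 1
16 → none → 0
29 → none → 0
30 → none → 0
33 → none → 0
Sum: 5 + 1 + 1 + 0 + 0 + 0 + 0 = 7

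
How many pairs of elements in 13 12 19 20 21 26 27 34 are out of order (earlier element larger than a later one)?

For each element, count later entries that are smaller:
13: 1
12: 0
19: 0
20: 0
21: 0
26: 0
27: 0
34: 0
Sum: 1 + 0 + 0 + 0 + 0 + 0 + 0 + 0 = 1

1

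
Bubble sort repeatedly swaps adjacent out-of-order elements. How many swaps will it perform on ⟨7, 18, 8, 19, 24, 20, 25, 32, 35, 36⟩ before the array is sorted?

2 adjacent swaps

Minimum adjacent swaps = number of inversions (each swap of adjacent out-of-order elements removes one inversion and no swap can remove more).
Count inversions — for each element, later elements that are smaller:
7: none → 0
18: 8 → 1
8: none → 0
19: none → 0
24: 20 → 1
20: none → 0
25: none → 0
32: none → 0
35: none → 0
36: none → 0
Total inversions: 0 + 1 + 0 + 0 + 1 + 0 + 0 + 0 + 0 + 0 = 2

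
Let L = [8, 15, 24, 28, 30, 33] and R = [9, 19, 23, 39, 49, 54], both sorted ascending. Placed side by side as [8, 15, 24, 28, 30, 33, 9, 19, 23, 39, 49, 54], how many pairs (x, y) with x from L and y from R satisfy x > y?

13

Take each right-half value and tally the left-half values above it:
r = 9: 15, 24, 28, 30, 33 → 5
r = 19: 24, 28, 30, 33 → 4
r = 23: 24, 28, 30, 33 → 4
r = 39: none → 0
r = 49: none → 0
r = 54: none → 0
Cross-inversions: 5 + 4 + 4 + 0 + 0 + 0 = 13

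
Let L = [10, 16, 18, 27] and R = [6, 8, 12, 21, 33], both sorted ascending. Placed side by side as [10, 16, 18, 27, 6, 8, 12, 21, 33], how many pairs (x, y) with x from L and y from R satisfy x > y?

For each element r of the right run, count left-run elements greater than r:
r = 6: 10, 16, 18, 27 → 4
r = 8: 10, 16, 18, 27 → 4
r = 12: 16, 18, 27 → 3
r = 21: 27 → 1
r = 33: none → 0
Cross-inversions: 4 + 4 + 3 + 1 + 0 = 12

There are 12 cross-inversions.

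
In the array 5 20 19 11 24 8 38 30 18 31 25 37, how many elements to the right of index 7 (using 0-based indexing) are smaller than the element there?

2

The element at index 7 is 30.
Elements after it: 18, 31, 25, 37
Those smaller than 30: 18, 25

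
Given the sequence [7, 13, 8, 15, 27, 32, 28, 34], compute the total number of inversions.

Inversions: 2

Sweep left to right; for each value list the smaller values that follow it:
7 → none → 0
13 → 8 → 1
8 → none → 0
15 → none → 0
27 → none → 0
32 → 28 → 1
28 → none → 0
34 → none → 0
Sum: 0 + 1 + 0 + 0 + 0 + 1 + 0 + 0 = 2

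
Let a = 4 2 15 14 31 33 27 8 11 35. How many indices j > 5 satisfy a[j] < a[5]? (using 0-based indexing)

The element at index 5 is 33.
Elements after it: 27, 8, 11, 35
Those smaller than 33: 27, 8, 11

3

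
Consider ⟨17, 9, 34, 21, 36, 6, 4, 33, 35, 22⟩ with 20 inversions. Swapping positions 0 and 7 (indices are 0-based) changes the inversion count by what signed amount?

+3

Positions 0 and 7 hold 17 and 33; after swapping, the array is [33, 9, 34, 21, 36, 6, 4, 17, 35, 22].
Sweep left to right; for each value list the smaller values that follow it:
33: 6
9: 2
34: 5
21: 3
36: 5
6: 1
4: 0
17: 0
35: 1
22: 0
Sum: 6 + 2 + 5 + 3 + 5 + 1 + 0 + 0 + 1 + 0 = 23
Change: 23 − 20 = +3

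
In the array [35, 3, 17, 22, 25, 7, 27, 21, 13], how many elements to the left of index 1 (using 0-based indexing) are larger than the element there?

1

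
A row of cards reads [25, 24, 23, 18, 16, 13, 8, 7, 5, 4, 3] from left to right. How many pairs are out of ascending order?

Element-by-element contributions:
25: 10
24: 9
23: 8
18: 7
16: 6
13: 5
8: 4
7: 3
5: 2
4: 1
3: 0
Sum: 10 + 9 + 8 + 7 + 6 + 5 + 4 + 3 + 2 + 1 + 0 = 55

55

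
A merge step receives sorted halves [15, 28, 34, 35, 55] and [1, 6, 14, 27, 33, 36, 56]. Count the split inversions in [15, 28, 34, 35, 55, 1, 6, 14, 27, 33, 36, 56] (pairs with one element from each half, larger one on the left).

Count, for every r in R, how many entries of L exceed r:
r = 1: 15, 28, 34, 35, 55 → 5
r = 6: 15, 28, 34, 35, 55 → 5
r = 14: 15, 28, 34, 35, 55 → 5
r = 27: 28, 34, 35, 55 → 4
r = 33: 34, 35, 55 → 3
r = 36: 55 → 1
r = 56: none → 0
Cross-inversions: 5 + 5 + 5 + 4 + 3 + 1 + 0 = 23

Split inversions: 23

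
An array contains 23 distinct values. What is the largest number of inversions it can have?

Inversions: 253

The maximum occurs when the array is in strictly decreasing order: every one of the C(23, 2) pairs is inverted.
C(23, 2) = 23·22/2 = 253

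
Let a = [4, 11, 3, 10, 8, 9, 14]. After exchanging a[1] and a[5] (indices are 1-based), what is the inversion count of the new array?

8

Positions 1 and 5 hold 4 and 8; after swapping, the array is [8, 11, 3, 10, 4, 9, 14].
Element-by-element contributions:
8: 2
11: 4
3: 0
10: 2
4: 0
9: 0
14: 0
Sum: 2 + 4 + 0 + 2 + 0 + 0 + 0 = 8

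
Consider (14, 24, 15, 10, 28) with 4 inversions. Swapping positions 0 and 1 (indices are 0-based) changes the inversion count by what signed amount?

+1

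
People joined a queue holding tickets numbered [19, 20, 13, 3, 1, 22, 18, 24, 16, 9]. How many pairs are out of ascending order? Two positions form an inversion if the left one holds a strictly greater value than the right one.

Count, for each position, how many later elements it exceeds:
19: 6
20: 6
13: 3
3: 1
1: 0
22: 3
18: 2
24: 2
16: 1
9: 0
Sum: 6 + 6 + 3 + 1 + 0 + 3 + 2 + 2 + 1 + 0 = 24

24 inversions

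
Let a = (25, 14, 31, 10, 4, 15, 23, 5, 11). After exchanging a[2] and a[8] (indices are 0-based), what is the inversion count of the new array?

18

Positions 2 and 8 hold 31 and 11; after swapping, the array is [25, 14, 11, 10, 4, 15, 23, 5, 31].
Count, for each position, how many later elements it exceeds:
25 → 14, 11, 10, 4, 15, 23, 5 → 7
14 → 11, 10, 4, 5 → 4
11 → 10, 4, 5 → 3
10 → 4, 5 → 2
4 → none → 0
15 → 5 → 1
23 → 5 → 1
5 → none → 0
31 → none → 0
Sum: 7 + 4 + 3 + 2 + 0 + 1 + 1 + 0 + 0 = 18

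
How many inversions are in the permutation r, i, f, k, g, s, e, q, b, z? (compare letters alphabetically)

Sweep left to right; for each value list the smaller values that follow it:
r → i, f, k, g, e, q, b → 7
i → f, g, e, b → 4
f → e, b → 2
k → g, e, b → 3
g → e, b → 2
s → e, q, b → 3
e → b → 1
q → b → 1
b → none → 0
z → none → 0
Sum: 7 + 4 + 2 + 3 + 2 + 3 + 1 + 1 + 0 + 0 = 23

23 inversions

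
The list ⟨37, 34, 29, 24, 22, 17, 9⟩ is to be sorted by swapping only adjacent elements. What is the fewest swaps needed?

21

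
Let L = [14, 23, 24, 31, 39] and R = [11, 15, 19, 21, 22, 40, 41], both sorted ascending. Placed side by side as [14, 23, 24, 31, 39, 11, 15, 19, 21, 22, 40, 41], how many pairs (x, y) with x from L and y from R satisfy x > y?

21

For each element r of the right run, count left-run elements greater than r:
r = 11: 14, 23, 24, 31, 39 → 5
r = 15: 23, 24, 31, 39 → 4
r = 19: 23, 24, 31, 39 → 4
r = 21: 23, 24, 31, 39 → 4
r = 22: 23, 24, 31, 39 → 4
r = 40: none → 0
r = 41: none → 0
Cross-inversions: 5 + 4 + 4 + 4 + 4 + 0 + 0 = 21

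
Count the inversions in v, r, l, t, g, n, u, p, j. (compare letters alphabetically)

Inversions: 23

Count, for each position, how many later elements it exceeds:
v → r, l, t, g, n, u, p, j → 8
r → l, g, n, p, j → 5
l → g, j → 2
t → g, n, p, j → 4
g → none → 0
n → j → 1
u → p, j → 2
p → j → 1
j → none → 0
Sum: 8 + 5 + 2 + 4 + 0 + 1 + 2 + 1 + 0 = 23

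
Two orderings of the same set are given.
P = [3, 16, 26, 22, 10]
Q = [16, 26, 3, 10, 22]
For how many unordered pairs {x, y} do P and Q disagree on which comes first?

Assign each item its position (1..5) in the first ordering, then rewrite the second ordering as that position sequence:
positions: 3→1, 16→2, 26→3, 22→4, 10→5
second ordering as positions: [2, 3, 1, 5, 4]
Discordant pairs = inversions in this position sequence.
2: 1 → 1
3: 1 → 1
1: 0
5: 4 → 1
4: 0
Total: 1 + 1 + 0 + 1 + 0 = 3

3 disagreeing pairs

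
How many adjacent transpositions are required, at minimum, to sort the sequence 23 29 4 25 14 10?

10 swaps

Each adjacent swap fixes exactly one inversion, so the minimum swap count equals the number of inversions.
Count inversions — for each element, later elements that are smaller:
23: 4, 14, 10 → 3
29: 4, 25, 14, 10 → 4
4: none → 0
25: 14, 10 → 2
14: 10 → 1
10: none → 0
Total inversions: 3 + 4 + 0 + 2 + 1 + 0 = 10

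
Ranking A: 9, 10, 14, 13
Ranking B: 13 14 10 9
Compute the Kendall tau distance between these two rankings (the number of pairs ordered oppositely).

Assign each item its position (1..4) in the first ordering, then rewrite the second ordering as that position sequence:
positions: 9→1, 10→2, 14→3, 13→4
second ordering as positions: [4, 3, 2, 1]
Discordant pairs = inversions in this position sequence.
4: 3, 2, 1 → 3
3: 2, 1 → 2
2: 1 → 1
1: 0
Total: 3 + 2 + 1 + 0 = 6

Discordant pairs: 6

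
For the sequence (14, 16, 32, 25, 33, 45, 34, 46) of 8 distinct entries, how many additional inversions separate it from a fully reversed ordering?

26

Maximum inversions for 8 distinct elements is C(8, 2) = 8·7/2 = 28.
Current inversions — for each element, count later smaller elements:
14: 0
16: 0
32: 1
25: 0
33: 0
45: 1
34: 0
46: 0
Current total: 0 + 0 + 1 + 0 + 0 + 1 + 0 + 0 = 2
Shortfall: 28 − 2 = 26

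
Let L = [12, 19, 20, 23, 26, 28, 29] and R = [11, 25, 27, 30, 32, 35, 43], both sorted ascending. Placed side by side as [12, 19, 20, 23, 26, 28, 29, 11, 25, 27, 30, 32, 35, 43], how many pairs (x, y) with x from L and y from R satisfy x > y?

12

For each element r of the right run, count left-run elements greater than r:
r = 11: 12, 19, 20, 23, 26, 28, 29 → 7
r = 25: 26, 28, 29 → 3
r = 27: 28, 29 → 2
r = 30: none → 0
r = 32: none → 0
r = 35: none → 0
r = 43: none → 0
Cross-inversions: 7 + 3 + 2 + 0 + 0 + 0 + 0 = 12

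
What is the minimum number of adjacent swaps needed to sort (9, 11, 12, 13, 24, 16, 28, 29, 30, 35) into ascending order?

The minimum number of adjacent swaps to sort an array equals its inversion count, since every such swap removes exactly one inversion.
Count inversions — for each element, later elements that are smaller:
9: none → 0
11: none → 0
12: none → 0
13: none → 0
24: 16 → 1
16: none → 0
28: none → 0
29: none → 0
30: none → 0
35: none → 0
Total inversions: 0 + 0 + 0 + 0 + 1 + 0 + 0 + 0 + 0 + 0 = 1

1 swap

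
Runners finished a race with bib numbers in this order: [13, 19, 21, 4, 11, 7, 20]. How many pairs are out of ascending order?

Element-by-element contributions:
13 → 4, 11, 7 → 3
19 → 4, 11, 7 → 3
21 → 4, 11, 7, 20 → 4
4 → none → 0
11 → 7 → 1
7 → none → 0
20 → none → 0
Sum: 3 + 3 + 4 + 0 + 1 + 0 + 0 = 11

11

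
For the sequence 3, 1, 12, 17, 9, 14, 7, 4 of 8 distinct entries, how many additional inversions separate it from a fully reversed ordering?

15 inversions short

Maximum inversions for 8 distinct elements is C(8, 2) = 8·7/2 = 28.
Current inversions — for each element, count later smaller elements:
3: 1
1: 0
12: 3
17: 4
9: 2
14: 2
7: 1
4: 0
Current total: 1 + 0 + 3 + 4 + 2 + 2 + 1 + 0 = 13
Shortfall: 28 − 13 = 15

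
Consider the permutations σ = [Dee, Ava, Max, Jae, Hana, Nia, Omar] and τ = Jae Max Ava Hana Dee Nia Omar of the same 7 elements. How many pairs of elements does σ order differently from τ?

7

Assign each item its position (1..7) in the first ordering, then rewrite the second ordering as that position sequence:
positions: Dee→1, Ava→2, Max→3, Jae→4, Hana→5, Nia→6, Omar→7
second ordering as positions: [4, 3, 2, 5, 1, 6, 7]
Discordant pairs = inversions in this position sequence.
4: 3, 2, 1 → 3
3: 2, 1 → 2
2: 1 → 1
5: 1 → 1
1: 0
6: 0
7: 0
Total: 3 + 2 + 1 + 1 + 0 + 0 + 0 = 7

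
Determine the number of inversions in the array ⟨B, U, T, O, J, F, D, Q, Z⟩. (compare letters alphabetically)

Element-by-element contributions:
B: 0
U: 6
T: 5
O: 3
J: 2
F: 1
D: 0
Q: 0
Z: 0
Sum: 0 + 6 + 5 + 3 + 2 + 1 + 0 + 0 + 0 = 17

Inversions: 17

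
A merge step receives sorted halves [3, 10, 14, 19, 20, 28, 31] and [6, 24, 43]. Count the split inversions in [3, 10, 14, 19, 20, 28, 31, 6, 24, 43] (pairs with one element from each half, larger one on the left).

8 split inversions

Take each right-half value and tally the left-half values above it:
r = 6: 10, 14, 19, 20, 28, 31 → 6
r = 24: 28, 31 → 2
r = 43: none → 0
Cross-inversions: 6 + 2 + 0 = 8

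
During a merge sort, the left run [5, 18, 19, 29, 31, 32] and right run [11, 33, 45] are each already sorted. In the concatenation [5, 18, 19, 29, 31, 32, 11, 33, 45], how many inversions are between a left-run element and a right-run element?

For each element r of the right run, count left-run elements greater than r:
r = 11: 18, 19, 29, 31, 32 → 5
r = 33: none → 0
r = 45: none → 0
Cross-inversions: 5 + 0 + 0 = 5

5 split inversions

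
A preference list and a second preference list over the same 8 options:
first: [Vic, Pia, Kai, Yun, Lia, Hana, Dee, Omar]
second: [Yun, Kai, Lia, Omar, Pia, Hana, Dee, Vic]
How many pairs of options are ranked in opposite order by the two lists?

Assign each item its position (1..8) in the first ordering, then rewrite the second ordering as that position sequence:
positions: Vic→1, Pia→2, Kai→3, Yun→4, Lia→5, Hana→6, Dee→7, Omar→8
second ordering as positions: [4, 3, 5, 8, 2, 6, 7, 1]
Discordant pairs = inversions in this position sequence.
4: 3, 2, 1 → 3
3: 2, 1 → 2
5: 2, 1 → 2
8: 2, 6, 7, 1 → 4
2: 1 → 1
6: 1 → 1
7: 1 → 1
1: 0
Total: 3 + 2 + 2 + 4 + 1 + 1 + 1 + 0 = 14

14 pairs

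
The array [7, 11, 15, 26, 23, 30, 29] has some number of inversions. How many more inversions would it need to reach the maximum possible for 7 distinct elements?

Maximum inversions for 7 distinct elements is C(7, 2) = 7·6/2 = 21.
Current inversions — for each element, count later smaller elements:
7: 0
11: 0
15: 0
26: 1
23: 0
30: 1
29: 0
Current total: 0 + 0 + 0 + 1 + 0 + 1 + 0 = 2
Shortfall: 21 − 2 = 19

19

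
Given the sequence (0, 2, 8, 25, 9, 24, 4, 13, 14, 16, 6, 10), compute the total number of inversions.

There are 24 inversions.

For each element, count later entries that are smaller:
0 → none → 0
2 → none → 0
8 → 4, 6 → 2
25 → 9, 24, 4, 13, 14, 16, 6, 10 → 8
9 → 4, 6 → 2
24 → 4, 13, 14, 16, 6, 10 → 6
4 → none → 0
13 → 6, 10 → 2
14 → 6, 10 → 2
16 → 6, 10 → 2
6 → none → 0
10 → none → 0
Sum: 0 + 0 + 2 + 8 + 2 + 6 + 0 + 2 + 2 + 2 + 0 + 0 = 24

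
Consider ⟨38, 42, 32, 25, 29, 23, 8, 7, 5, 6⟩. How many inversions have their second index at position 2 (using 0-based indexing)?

2 such elements

The element at index 2 is 32.
Elements before it: 38, 42
Those larger than 32: 38, 42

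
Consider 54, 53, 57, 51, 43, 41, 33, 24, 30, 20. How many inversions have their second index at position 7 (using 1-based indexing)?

6

The element at index 7 is 33.
Elements before it: 54, 53, 57, 51, 43, 41
Those larger than 33: 54, 53, 57, 51, 43, 41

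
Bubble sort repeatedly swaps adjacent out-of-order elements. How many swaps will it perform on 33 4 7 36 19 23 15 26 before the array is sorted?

12 swaps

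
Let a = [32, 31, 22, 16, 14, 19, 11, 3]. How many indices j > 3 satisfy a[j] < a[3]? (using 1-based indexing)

5 such elements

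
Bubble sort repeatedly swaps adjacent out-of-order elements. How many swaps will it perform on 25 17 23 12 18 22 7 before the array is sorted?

The minimum number of adjacent swaps to sort an array equals its inversion count, since every such swap removes exactly one inversion.
Count inversions — for each element, later elements that are smaller:
25: 17, 23, 12, 18, 22, 7 → 6
17: 12, 7 → 2
23: 12, 18, 22, 7 → 4
12: 7 → 1
18: 7 → 1
22: 7 → 1
7: none → 0
Total inversions: 6 + 2 + 4 + 1 + 1 + 1 + 0 = 15

15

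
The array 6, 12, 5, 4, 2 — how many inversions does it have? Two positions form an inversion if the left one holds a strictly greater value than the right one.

Listing every pair i<j with a[i]>a[j] (using 1-based positions):
(1,3): 6 > 5
(1,4): 6 > 4
(1,5): 6 > 2
(2,3): 12 > 5
(2,4): 12 > 4
(2,5): 12 > 2
(3,4): 5 > 4
(3,5): 5 > 2
(4,5): 4 > 2
That's 9 pairs.

9 out-of-order pairs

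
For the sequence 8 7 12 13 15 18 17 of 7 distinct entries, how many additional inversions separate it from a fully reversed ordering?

19

Maximum inversions for 7 distinct elements is C(7, 2) = 7·6/2 = 21.
Current inversions — for each element, count later smaller elements:
8: 1
7: 0
12: 0
13: 0
15: 0
18: 1
17: 0
Current total: 1 + 0 + 0 + 0 + 0 + 1 + 0 = 2
Shortfall: 21 − 2 = 19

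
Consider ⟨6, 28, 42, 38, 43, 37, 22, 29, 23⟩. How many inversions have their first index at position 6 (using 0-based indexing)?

The element at index 6 is 22.
Elements after it: 29, 23
None of them are smaller than 22.

0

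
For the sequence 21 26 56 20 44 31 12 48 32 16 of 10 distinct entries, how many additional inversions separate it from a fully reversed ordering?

21

Maximum inversions for 10 distinct elements is C(10, 2) = 10·9/2 = 45.
Current inversions — for each element, count later smaller elements:
21: 3
26: 3
56: 7
20: 2
44: 4
31: 2
12: 0
48: 2
32: 1
16: 0
Current total: 3 + 3 + 7 + 2 + 4 + 2 + 0 + 2 + 1 + 0 = 24
Shortfall: 45 − 24 = 21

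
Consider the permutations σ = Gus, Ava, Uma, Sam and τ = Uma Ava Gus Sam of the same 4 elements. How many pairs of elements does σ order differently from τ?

3 discordant pairs

Assign each item its position (1..4) in the first ordering, then rewrite the second ordering as that position sequence:
positions: Gus→1, Ava→2, Uma→3, Sam→4
second ordering as positions: [3, 2, 1, 4]
Discordant pairs = inversions in this position sequence.
3: 2, 1 → 2
2: 1 → 1
1: 0
4: 0
Total: 2 + 1 + 0 + 0 = 3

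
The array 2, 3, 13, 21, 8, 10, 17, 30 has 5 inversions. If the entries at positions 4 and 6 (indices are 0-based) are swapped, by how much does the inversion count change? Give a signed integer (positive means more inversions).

Positions 4 and 6 hold 8 and 17; after swapping, the array is [2, 3, 13, 21, 17, 10, 8, 30].
Sweep left to right; for each value list the smaller values that follow it:
2 → none → 0
3 → none → 0
13 → 10, 8 → 2
21 → 17, 10, 8 → 3
17 → 10, 8 → 2
10 → 8 → 1
8 → none → 0
30 → none → 0
Sum: 0 + 0 + 2 + 3 + 2 + 1 + 0 + 0 = 8
Change: 8 − 5 = +3

+3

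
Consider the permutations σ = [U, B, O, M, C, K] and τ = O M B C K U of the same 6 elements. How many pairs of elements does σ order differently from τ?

7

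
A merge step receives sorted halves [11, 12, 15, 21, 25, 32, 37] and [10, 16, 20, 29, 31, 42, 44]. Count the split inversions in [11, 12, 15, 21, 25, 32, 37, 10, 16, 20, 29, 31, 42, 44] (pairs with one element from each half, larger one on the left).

Take each right-half value and tally the left-half values above it:
r = 10: 11, 12, 15, 21, 25, 32, 37 → 7
r = 16: 21, 25, 32, 37 → 4
r = 20: 21, 25, 32, 37 → 4
r = 29: 32, 37 → 2
r = 31: 32, 37 → 2
r = 42: none → 0
r = 44: none → 0
Cross-inversions: 7 + 4 + 4 + 2 + 2 + 0 + 0 = 19

Split inversions: 19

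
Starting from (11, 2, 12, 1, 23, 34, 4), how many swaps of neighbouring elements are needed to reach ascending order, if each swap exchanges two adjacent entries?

There are 8 adjacent swaps.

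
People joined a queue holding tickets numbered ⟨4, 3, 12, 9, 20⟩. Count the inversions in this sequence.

2

Listing every pair i<j with a[i]>a[j] (using 1-based positions):
(1,2): 4 > 3
(3,4): 12 > 9
That's 2 pairs.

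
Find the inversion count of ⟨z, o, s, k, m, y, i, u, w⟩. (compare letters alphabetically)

19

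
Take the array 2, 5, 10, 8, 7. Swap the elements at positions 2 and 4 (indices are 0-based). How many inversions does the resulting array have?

0 inversions

Positions 2 and 4 hold 10 and 7; after swapping, the array is [2, 5, 7, 8, 10].
Sweep left to right; for each value list the smaller values that follow it:
2: 0
5: 0
7: 0
8: 0
10: 0
Sum: 0 + 0 + 0 + 0 + 0 = 0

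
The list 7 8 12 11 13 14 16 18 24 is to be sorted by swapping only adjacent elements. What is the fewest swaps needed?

Adjacent swaps: 1

Each adjacent swap fixes exactly one inversion, so the minimum swap count equals the number of inversions.
Count inversions — for each element, later elements that are smaller:
7: none → 0
8: none → 0
12: 11 → 1
11: none → 0
13: none → 0
14: none → 0
16: none → 0
18: none → 0
24: none → 0
Total inversions: 0 + 0 + 1 + 0 + 0 + 0 + 0 + 0 + 0 = 1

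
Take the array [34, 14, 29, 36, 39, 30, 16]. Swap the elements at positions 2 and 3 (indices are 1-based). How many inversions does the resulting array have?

Positions 2 and 3 hold 14 and 29; after swapping, the array is [34, 29, 14, 36, 39, 30, 16].
Count, for each position, how many later elements it exceeds:
34: 4
29: 2
14: 0
36: 2
39: 2
30: 1
16: 0
Sum: 4 + 2 + 0 + 2 + 2 + 1 + 0 = 11

11 inversions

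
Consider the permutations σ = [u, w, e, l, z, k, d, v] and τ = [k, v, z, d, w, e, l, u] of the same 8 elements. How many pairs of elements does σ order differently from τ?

Assign each item its position (1..8) in the first ordering, then rewrite the second ordering as that position sequence:
positions: u→1, w→2, e→3, l→4, z→5, k→6, d→7, v→8
second ordering as positions: [6, 8, 5, 7, 2, 3, 4, 1]
Discordant pairs = inversions in this position sequence.
6: 5, 2, 3, 4, 1 → 5
8: 5, 7, 2, 3, 4, 1 → 6
5: 2, 3, 4, 1 → 4
7: 2, 3, 4, 1 → 4
2: 1 → 1
3: 1 → 1
4: 1 → 1
1: 0
Total: 5 + 6 + 4 + 4 + 1 + 1 + 1 + 0 = 22

22 discordant pairs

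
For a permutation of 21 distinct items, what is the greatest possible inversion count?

A reversed (strictly descending) arrangement makes every pair an inversion, giving C(21, 2) inversions.
C(21, 2) = 21·20/2 = 210

210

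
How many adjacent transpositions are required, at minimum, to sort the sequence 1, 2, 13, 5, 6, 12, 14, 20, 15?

Each adjacent swap fixes exactly one inversion, so the minimum swap count equals the number of inversions.
Count inversions — for each element, later elements that are smaller:
1: none → 0
2: none → 0
13: 5, 6, 12 → 3
5: none → 0
6: none → 0
12: none → 0
14: none → 0
20: 15 → 1
15: none → 0
Total inversions: 0 + 0 + 3 + 0 + 0 + 0 + 0 + 1 + 0 = 4

4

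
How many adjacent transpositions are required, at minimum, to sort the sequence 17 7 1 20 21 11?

6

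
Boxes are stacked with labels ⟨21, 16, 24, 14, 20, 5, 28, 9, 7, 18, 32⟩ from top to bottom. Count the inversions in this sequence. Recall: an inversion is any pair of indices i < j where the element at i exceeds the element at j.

28

Element-by-element contributions:
21 → 16, 14, 20, 5, 9, 7, 18 → 7
16 → 14, 5, 9, 7 → 4
24 → 14, 20, 5, 9, 7, 18 → 6
14 → 5, 9, 7 → 3
20 → 5, 9, 7, 18 → 4
5 → none → 0
28 → 9, 7, 18 → 3
9 → 7 → 1
7 → none → 0
18 → none → 0
32 → none → 0
Sum: 7 + 4 + 6 + 3 + 4 + 0 + 3 + 1 + 0 + 0 + 0 = 28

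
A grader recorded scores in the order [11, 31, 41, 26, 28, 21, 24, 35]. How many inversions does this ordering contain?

There are 13 inversions.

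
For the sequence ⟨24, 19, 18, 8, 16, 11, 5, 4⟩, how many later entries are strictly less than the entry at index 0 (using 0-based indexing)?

7 such elements

The element at index 0 is 24.
Elements after it: 19, 18, 8, 16, 11, 5, 4
Those smaller than 24: 19, 18, 8, 16, 11, 5, 4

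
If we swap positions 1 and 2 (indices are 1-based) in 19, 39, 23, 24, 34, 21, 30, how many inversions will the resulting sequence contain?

10

Positions 1 and 2 hold 19 and 39; after swapping, the array is [39, 19, 23, 24, 34, 21, 30].
Sweep left to right; for each value list the smaller values that follow it:
39: 6
19: 0
23: 1
24: 1
34: 2
21: 0
30: 0
Sum: 6 + 0 + 1 + 1 + 2 + 0 + 0 = 10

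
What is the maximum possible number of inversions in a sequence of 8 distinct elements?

28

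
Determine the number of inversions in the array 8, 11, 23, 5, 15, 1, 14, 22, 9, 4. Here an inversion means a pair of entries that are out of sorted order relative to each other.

25 inversions

Element-by-element contributions:
8 → 5, 1, 4 → 3
11 → 5, 1, 9, 4 → 4
23 → 5, 15, 1, 14, 22, 9, 4 → 7
5 → 1, 4 → 2
15 → 1, 14, 9, 4 → 4
1 → none → 0
14 → 9, 4 → 2
22 → 9, 4 → 2
9 → 4 → 1
4 → none → 0
Sum: 3 + 4 + 7 + 2 + 4 + 0 + 2 + 2 + 1 + 0 = 25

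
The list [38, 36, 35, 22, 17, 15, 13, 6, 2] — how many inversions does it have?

36

Sweep left to right; for each value list the smaller values that follow it:
38: 8
36: 7
35: 6
22: 5
17: 4
15: 3
13: 2
6: 1
2: 0
Sum: 8 + 7 + 6 + 5 + 4 + 3 + 2 + 1 + 0 = 36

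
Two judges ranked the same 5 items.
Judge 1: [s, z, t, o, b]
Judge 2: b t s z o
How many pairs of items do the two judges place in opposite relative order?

6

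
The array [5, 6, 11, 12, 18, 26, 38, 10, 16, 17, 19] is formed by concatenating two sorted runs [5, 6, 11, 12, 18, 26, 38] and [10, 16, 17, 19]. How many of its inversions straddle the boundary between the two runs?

13 cross-inversions

Take each right-half value and tally the left-half values above it:
r = 10: 11, 12, 18, 26, 38 → 5
r = 16: 18, 26, 38 → 3
r = 17: 18, 26, 38 → 3
r = 19: 26, 38 → 2
Cross-inversions: 5 + 3 + 3 + 2 = 13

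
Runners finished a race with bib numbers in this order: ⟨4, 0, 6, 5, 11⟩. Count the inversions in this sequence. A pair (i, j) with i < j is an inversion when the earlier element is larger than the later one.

Sweep left to right; for each value list the smaller values that follow it:
4 → 0 → 1
0 → none → 0
6 → 5 → 1
5 → none → 0
11 → none → 0
Sum: 1 + 0 + 1 + 0 + 0 = 2

2 inversions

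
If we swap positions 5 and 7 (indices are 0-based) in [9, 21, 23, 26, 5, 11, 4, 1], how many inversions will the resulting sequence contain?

17 inversions

Positions 5 and 7 hold 11 and 1; after swapping, the array is [9, 21, 23, 26, 5, 1, 4, 11].
For each element, count later entries that are smaller:
9 → 5, 1, 4 → 3
21 → 5, 1, 4, 11 → 4
23 → 5, 1, 4, 11 → 4
26 → 5, 1, 4, 11 → 4
5 → 1, 4 → 2
1 → none → 0
4 → none → 0
11 → none → 0
Sum: 3 + 4 + 4 + 4 + 2 + 0 + 0 + 0 = 17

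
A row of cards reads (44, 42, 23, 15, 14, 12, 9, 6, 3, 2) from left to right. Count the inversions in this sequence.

For each element, count later entries that are smaller:
44 → 42, 23, 15, 14, 12, 9, 6, 3, 2 → 9
42 → 23, 15, 14, 12, 9, 6, 3, 2 → 8
23 → 15, 14, 12, 9, 6, 3, 2 → 7
15 → 14, 12, 9, 6, 3, 2 → 6
14 → 12, 9, 6, 3, 2 → 5
12 → 9, 6, 3, 2 → 4
9 → 6, 3, 2 → 3
6 → 3, 2 → 2
3 → 2 → 1
2 → none → 0
Sum: 9 + 8 + 7 + 6 + 5 + 4 + 3 + 2 + 1 + 0 = 45

45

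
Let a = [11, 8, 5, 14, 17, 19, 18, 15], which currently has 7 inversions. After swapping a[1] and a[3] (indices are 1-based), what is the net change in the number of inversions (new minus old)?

-3

Positions 1 and 3 hold 11 and 5; after swapping, the array is [5, 8, 11, 14, 17, 19, 18, 15].
Sweep left to right; for each value list the smaller values that follow it:
5 → none → 0
8 → none → 0
11 → none → 0
14 → none → 0
17 → 15 → 1
19 → 18, 15 → 2
18 → 15 → 1
15 → none → 0
Sum: 0 + 0 + 0 + 0 + 1 + 2 + 1 + 0 = 4
Change: 4 − 7 = -3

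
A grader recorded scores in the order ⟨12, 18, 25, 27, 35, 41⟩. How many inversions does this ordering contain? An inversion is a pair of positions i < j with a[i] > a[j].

0 out-of-order pairs

Element-by-element contributions:
12 → none → 0
18 → none → 0
25 → none → 0
27 → none → 0
35 → none → 0
41 → none → 0
Sum: 0 + 0 + 0 + 0 + 0 + 0 = 0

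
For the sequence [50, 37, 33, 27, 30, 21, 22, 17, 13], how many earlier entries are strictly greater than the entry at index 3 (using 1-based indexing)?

The element at index 3 is 33.
Elements before it: 50, 37
Those larger than 33: 50, 37

2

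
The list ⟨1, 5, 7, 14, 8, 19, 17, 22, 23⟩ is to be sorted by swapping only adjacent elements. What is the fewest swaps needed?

Swaps: 2

Each adjacent swap fixes exactly one inversion, so the minimum swap count equals the number of inversions.
Count inversions — for each element, later elements that are smaller:
1: none → 0
5: none → 0
7: none → 0
14: 8 → 1
8: none → 0
19: 17 → 1
17: none → 0
22: none → 0
23: none → 0
Total inversions: 0 + 0 + 0 + 1 + 0 + 1 + 0 + 0 + 0 = 2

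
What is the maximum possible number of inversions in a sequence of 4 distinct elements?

The maximum occurs when the array is in strictly decreasing order: every one of the C(4, 2) pairs is inverted.
C(4, 2) = 4·3/2 = 6

6 inversions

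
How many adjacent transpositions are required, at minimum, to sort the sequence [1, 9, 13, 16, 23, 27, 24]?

1 adjacent swap

Each adjacent swap fixes exactly one inversion, so the minimum swap count equals the number of inversions.
Count inversions — for each element, later elements that are smaller:
1: none → 0
9: none → 0
13: none → 0
16: none → 0
23: none → 0
27: 24 → 1
24: none → 0
Total inversions: 0 + 0 + 0 + 0 + 0 + 1 + 0 = 1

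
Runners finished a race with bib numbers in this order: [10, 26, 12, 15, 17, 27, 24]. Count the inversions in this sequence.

Sweep left to right; for each value list the smaller values that follow it:
10 → none → 0
26 → 12, 15, 17, 24 → 4
12 → none → 0
15 → none → 0
17 → none → 0
27 → 24 → 1
24 → none → 0
Sum: 0 + 4 + 0 + 0 + 0 + 1 + 0 = 5

There are 5 inversions.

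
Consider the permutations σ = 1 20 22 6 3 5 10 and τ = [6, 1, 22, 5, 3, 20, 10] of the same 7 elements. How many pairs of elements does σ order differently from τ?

7 discordant pairs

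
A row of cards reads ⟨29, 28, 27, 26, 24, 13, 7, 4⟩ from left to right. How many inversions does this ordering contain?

28 inversions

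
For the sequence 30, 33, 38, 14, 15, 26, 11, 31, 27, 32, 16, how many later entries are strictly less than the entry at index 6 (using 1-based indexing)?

2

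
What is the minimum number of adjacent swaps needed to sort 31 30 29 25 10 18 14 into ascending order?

19

The minimum number of adjacent swaps to sort an array equals its inversion count, since every such swap removes exactly one inversion.
Count inversions — for each element, later elements that are smaller:
31: 30, 29, 25, 10, 18, 14 → 6
30: 29, 25, 10, 18, 14 → 5
29: 25, 10, 18, 14 → 4
25: 10, 18, 14 → 3
10: none → 0
18: 14 → 1
14: none → 0
Total inversions: 6 + 5 + 4 + 3 + 0 + 1 + 0 = 19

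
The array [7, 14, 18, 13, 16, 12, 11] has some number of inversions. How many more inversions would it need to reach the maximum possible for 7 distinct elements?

Maximum inversions for 7 distinct elements is C(7, 2) = 7·6/2 = 21.
Current inversions — for each element, count later smaller elements:
7: 0
14: 3
18: 4
13: 2
16: 2
12: 1
11: 0
Current total: 0 + 3 + 4 + 2 + 2 + 1 + 0 = 12
Shortfall: 21 − 12 = 9

9 inversions short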